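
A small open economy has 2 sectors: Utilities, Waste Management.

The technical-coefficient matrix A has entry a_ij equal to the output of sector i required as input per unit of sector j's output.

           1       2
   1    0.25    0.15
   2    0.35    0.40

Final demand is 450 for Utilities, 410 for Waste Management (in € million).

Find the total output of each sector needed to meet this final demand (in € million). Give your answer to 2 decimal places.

x_1 = 833.96, x_2 = 1169.81

I − A =
  [   0.75    -0.15]
  [  -0.35     0.60]
det(I−A) = (0.75)(0.60) − (-0.15)(-0.35) = 0.3975
adj(I−A) = [[0.60, 0.15], [0.35, 0.75]]
(I − A)⁻¹ = adj(I−A) / det(I−A) ≈
  [   1.5094     0.3774]
  [   0.8805     1.8868]
x = (I − A)⁻¹ d = adj(I−A)·d / det(I−A), with det(I−A) = 0.3975:
  x_1 = (0.60·450 + 0.15·410) / 0.3975 = 331.50 / 0.3975 ≈ 833.96
  x_2 = (0.35·450 + 0.75·410) / 0.3975 = 465.00 / 0.3975 ≈ 1169.81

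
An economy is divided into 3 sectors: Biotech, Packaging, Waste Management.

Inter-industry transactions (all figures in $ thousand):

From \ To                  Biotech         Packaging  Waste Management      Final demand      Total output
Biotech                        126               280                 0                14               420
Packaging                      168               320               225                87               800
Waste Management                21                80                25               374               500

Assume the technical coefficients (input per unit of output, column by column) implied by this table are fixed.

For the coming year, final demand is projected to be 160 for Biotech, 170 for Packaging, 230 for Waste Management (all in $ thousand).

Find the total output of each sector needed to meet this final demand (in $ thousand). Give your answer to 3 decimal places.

x_1 = 779.923, x_2 = 1102.703, x_3 = 399.228

Technical coefficients a_ij = z_ij / X_j:
  a_11 = 126/420 = 0.30, a_21 = 168/420 = 0.40, a_31 = 21/420 = 0.05
  a_12 = 280/800 = 0.35, a_22 = 320/800 = 0.40, a_32 = 80/800 = 0.10
  a_13 = 0/500 = 0.00, a_23 = 225/500 = 0.45, a_33 = 25/500 = 0.05
I − A =
  [   0.70    -0.35     0.00]
  [  -0.40     0.60    -0.45]
  [  -0.05    -0.10     0.95]
Cofactors of I−A, C_ij = (−1)^(i+j)·(minor ij) (rows/columns in the sector order above):
  C_11 = (0.60)(0.95) − (-0.45)(-0.10) = 0.5250
  C_12 = −[(-0.40)(0.95) − (-0.45)(-0.05)] = 0.4025
  C_13 = (-0.40)(-0.10) − (0.60)(-0.05) = 0.0700
  C_21 = −[(-0.35)(0.95) − (0.00)(-0.10)] = 0.3325
  C_22 = (0.70)(0.95) − (0.00)(-0.05) = 0.6650
  C_23 = −[(0.70)(-0.10) − (-0.35)(-0.05)] = 0.0875
  C_31 = (-0.35)(-0.45) − (0.00)(0.60) = 0.1575
  C_32 = −[(0.70)(-0.45) − (0.00)(-0.40)] = 0.3150
  C_33 = (0.70)(0.60) − (-0.35)(-0.40) = 0.2800
det(I−A) = Σ_j (I−A)_1j·C_1j = (0.70)(0.5250) + (-0.35)(0.4025) + (0.00)(0.0700) = 0.226625
adj(I−A) = Cᵀ =
  [ 0.5250   0.3325   0.1575]
  [ 0.4025   0.6650   0.3150]
  [ 0.0700   0.0875   0.2800]
(I − A)⁻¹ = adj(I−A) / det(I−A) ≈
  [   2.3166     1.4672     0.6950]
  [   1.7761     2.9344     1.3900]
  [   0.3089     0.3861     1.2355]
x = (I − A)⁻¹ d = adj(I−A)·d / det(I−A), with det(I−A) = 0.226625:
  x_1 = (0.5250·160 + 0.3325·170 + 0.1575·230) / 0.226625 = 176.75 / 0.226625 ≈ 779.923
  x_2 = (0.4025·160 + 0.6650·170 + 0.3150·230) / 0.226625 = 249.90 / 0.226625 ≈ 1102.703
  x_3 = (0.0700·160 + 0.0875·170 + 0.2800·230) / 0.226625 = 90.475 / 0.226625 ≈ 399.228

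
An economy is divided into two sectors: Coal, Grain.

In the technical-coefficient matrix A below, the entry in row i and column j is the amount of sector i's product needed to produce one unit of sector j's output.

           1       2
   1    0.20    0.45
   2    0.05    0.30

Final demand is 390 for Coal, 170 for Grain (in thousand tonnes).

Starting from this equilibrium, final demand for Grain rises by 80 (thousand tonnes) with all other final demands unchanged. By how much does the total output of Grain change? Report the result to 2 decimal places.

I − A =
  [   0.80    -0.45]
  [  -0.05     0.70]
det(I−A) = (0.80)(0.70) − (-0.45)(-0.05) = 0.5375
adj(I−A) = [[0.70, 0.45], [0.05, 0.80]]
(I − A)⁻¹ = adj(I−A) / det(I−A) ≈
  [   1.3023     0.8372]
  [   0.0930     1.4884]
Δx = (I − A)⁻¹ Δd with Δd having +80 in the Grain component and 0 elsewhere.
So Δx_2 = L_22 · (+80), where L_22 = adj(I−A)_22 / det(I−A) = 0.80 / 0.5375.
Δx_2 = 0.80 × (+80) / 0.5375 = 64.00 / 0.5375 ≈ 119.07.

Δx_2 = 119.07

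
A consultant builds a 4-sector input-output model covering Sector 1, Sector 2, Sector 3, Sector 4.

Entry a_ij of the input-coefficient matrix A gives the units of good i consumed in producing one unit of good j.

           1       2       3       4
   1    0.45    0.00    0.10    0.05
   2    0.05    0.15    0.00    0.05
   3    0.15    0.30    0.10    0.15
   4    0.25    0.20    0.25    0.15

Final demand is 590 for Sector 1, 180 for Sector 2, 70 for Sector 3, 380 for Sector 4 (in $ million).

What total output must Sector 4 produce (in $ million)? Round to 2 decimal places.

x_4 = 1077.89

I − A =
  [   0.55     0.00    -0.10    -0.05]
  [  -0.05     0.85     0.00    -0.05]
  [  -0.15    -0.30     0.90    -0.15]
  [  -0.25    -0.20    -0.25     0.85]
Compute the cofactors C_ij = (−1)^(i+j)·(3×3 minor ij) of I−A; the adjugate is their transpose:
adj(I−A) = Cᵀ =
  [ 0.605625   0.041250   0.081875   0.052500]
  [ 0.049500   0.370500   0.013000   0.027000]
  [ 0.156750   0.154500   0.380750   0.085500]
  [ 0.235875   0.144750   0.139125   0.406500]
det(I−A) = Σ_j (I−A)_1j·C_1j = (0.55)(0.605625) + (0.00)(0.049500) + (-0.10)(0.156750) + (-0.05)(0.235875) = 0.305625
(I − A)⁻¹ = adj(I−A) / det(I−A) ≈
  [   1.9816     0.1350     0.2679     0.1718]
  [   0.1620     1.2123     0.0425     0.0883]
  [   0.5129     0.5055     1.2458     0.2798]
  [   0.7718     0.4736     0.4552     1.3301]
x = (I − A)⁻¹ d = adj(I−A)·d / det(I−A), with det(I−A) = 0.305625:
  x_1 = (0.605625·590 + 0.041250·180 + 0.081875·70 + 0.052500·380) / 0.305625 = 390.425 / 0.305625 ≈ 1277.46
  x_2 = (0.049500·590 + 0.370500·180 + 0.013000·70 + 0.027000·380) / 0.305625 = 107.065 / 0.305625 ≈ 350.31
  x_3 = (0.156750·590 + 0.154500·180 + 0.380750·70 + 0.085500·380) / 0.305625 = 179.435 / 0.305625 ≈ 587.11
  x_4 = (0.235875·590 + 0.144750·180 + 0.139125·70 + 0.406500·380) / 0.305625 = 329.43 / 0.305625 ≈ 1077.89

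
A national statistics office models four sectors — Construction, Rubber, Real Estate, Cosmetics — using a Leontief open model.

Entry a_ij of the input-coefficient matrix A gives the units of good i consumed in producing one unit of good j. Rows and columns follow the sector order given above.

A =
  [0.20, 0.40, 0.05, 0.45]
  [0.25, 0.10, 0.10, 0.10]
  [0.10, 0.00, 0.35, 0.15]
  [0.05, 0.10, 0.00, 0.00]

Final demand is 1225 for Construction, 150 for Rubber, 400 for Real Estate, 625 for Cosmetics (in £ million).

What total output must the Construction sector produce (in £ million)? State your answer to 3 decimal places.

I − A =
  [   0.80    -0.40    -0.05    -0.45]
  [  -0.25     0.90    -0.10    -0.10]
  [  -0.10     0.00     0.65    -0.15]
  [  -0.05    -0.10     0.00     1.00]
Compute the cofactors C_ij = (−1)^(i+j)·(3×3 minor ij) of I−A; the adjugate is their transpose:
adj(I−A) = Cᵀ =
  [ 0.5770   0.2900   0.0890   0.3020]
  [ 0.1765   0.5000   0.0905   0.1430]
  [ 0.0995   0.0595   0.5785   0.1375]
  [ 0.0465   0.0645   0.0135   0.3945]
det(I−A) = Σ_j (I−A)_1j·C_1j = (0.80)(0.5770) + (-0.40)(0.1765) + (-0.05)(0.0995) + (-0.45)(0.0465) = 0.3651
(I − A)⁻¹ = adj(I−A) / det(I−A) ≈
  [   1.5804     0.7943     0.2438     0.8272]
  [   0.4834     1.3695     0.2479     0.3917]
  [   0.2725     0.1630     1.5845     0.3766]
  [   0.1274     0.1767     0.0370     1.0805]
x = (I − A)⁻¹ d = adj(I−A)·d / det(I−A), with det(I−A) = 0.3651:
  x_1 = (0.5770·1225 + 0.2900·150 + 0.0890·400 + 0.3020·625) / 0.3651 = 974.675 / 0.3651 ≈ 2669.611
  x_2 = (0.1765·1225 + 0.5000·150 + 0.0905·400 + 0.1430·625) / 0.3651 = 416.7875 / 0.3651 ≈ 1141.571
  x_3 = (0.0995·1225 + 0.0595·150 + 0.5785·400 + 0.1375·625) / 0.3651 = 448.15 / 0.3651 ≈ 1227.472
  x_4 = (0.0465·1225 + 0.0645·150 + 0.0135·400 + 0.3945·625) / 0.3651 = 318.60 / 0.3651 ≈ 872.638

x_1 = 2669.611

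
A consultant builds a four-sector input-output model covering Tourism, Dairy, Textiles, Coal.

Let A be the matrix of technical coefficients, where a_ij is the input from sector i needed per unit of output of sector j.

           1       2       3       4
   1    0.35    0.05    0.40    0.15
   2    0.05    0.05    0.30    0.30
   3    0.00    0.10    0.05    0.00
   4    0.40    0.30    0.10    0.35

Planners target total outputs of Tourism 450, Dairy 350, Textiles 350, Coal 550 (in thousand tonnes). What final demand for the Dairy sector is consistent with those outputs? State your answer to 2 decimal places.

d_2 = 40.00

I − A =
  [   0.65    -0.05    -0.40    -0.15]
  [  -0.05     0.95    -0.30    -0.30]
  [   0.00    -0.10     0.95     0.00]
  [  -0.40    -0.30    -0.10     0.65]
d = (I − A) x:
  d_1 = (+0.65)·450 + (-0.05)·350 + (-0.40)·350 + (-0.15)·550 = 52.50
  d_2 = (-0.05)·450 + (+0.95)·350 + (-0.30)·350 + (-0.30)·550 = 40.00
  d_3 = (+0.00)·450 + (-0.10)·350 + (+0.95)·350 + (+0.00)·550 = 297.50
  d_4 = (-0.40)·450 + (-0.30)·350 + (-0.10)·350 + (+0.65)·550 = 37.50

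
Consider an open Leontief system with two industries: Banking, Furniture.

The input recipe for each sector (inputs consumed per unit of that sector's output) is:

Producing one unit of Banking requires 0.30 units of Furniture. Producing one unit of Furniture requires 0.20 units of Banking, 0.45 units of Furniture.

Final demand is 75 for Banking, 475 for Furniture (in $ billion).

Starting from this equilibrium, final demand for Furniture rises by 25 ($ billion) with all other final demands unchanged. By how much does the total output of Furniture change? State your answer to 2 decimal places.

I − A =
  [   1.00    -0.20]
  [  -0.30     0.55]
det(I−A) = (1.00)(0.55) − (-0.20)(-0.30) = 0.4900
adj(I−A) = [[0.55, 0.20], [0.30, 1.00]]
(I − A)⁻¹ = adj(I−A) / det(I−A) ≈
  [   1.1224     0.4082]
  [   0.6122     2.0408]
Δx = (I − A)⁻¹ Δd with Δd having +25 in the Furniture component and 0 elsewhere.
So Δx_2 = L_22 · (+25), where L_22 = adj(I−A)_22 / det(I−A) = 1.00 / 0.4900.
Δx_2 = 1.00 × (+25) / 0.4900 = 25.00 / 0.4900 ≈ 51.02.

Δx_2 = 51.02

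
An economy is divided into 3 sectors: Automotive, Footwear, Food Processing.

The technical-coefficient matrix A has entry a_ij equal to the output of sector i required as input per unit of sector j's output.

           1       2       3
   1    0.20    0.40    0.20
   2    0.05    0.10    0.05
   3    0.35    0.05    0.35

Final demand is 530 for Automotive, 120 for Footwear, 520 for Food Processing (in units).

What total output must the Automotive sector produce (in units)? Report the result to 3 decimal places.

x_1 = 1163.725

I − A =
  [   0.80    -0.40    -0.20]
  [  -0.05     0.90    -0.05]
  [  -0.35    -0.05     0.65]
Cofactors of I−A, C_ij = (−1)^(i+j)·(minor ij) (rows/columns in the sector order above):
  C_11 = (0.90)(0.65) − (-0.05)(-0.05) = 0.5825
  C_12 = −[(-0.05)(0.65) − (-0.05)(-0.35)] = 0.0500
  C_13 = (-0.05)(-0.05) − (0.90)(-0.35) = 0.3175
  C_21 = −[(-0.40)(0.65) − (-0.20)(-0.05)] = 0.2700
  C_22 = (0.80)(0.65) − (-0.20)(-0.35) = 0.4500
  C_23 = −[(0.80)(-0.05) − (-0.40)(-0.35)] = 0.1800
  C_31 = (-0.40)(-0.05) − (-0.20)(0.90) = 0.2000
  C_32 = −[(0.80)(-0.05) − (-0.20)(-0.05)] = 0.0500
  C_33 = (0.80)(0.90) − (-0.40)(-0.05) = 0.7000
det(I−A) = Σ_j (I−A)_1j·C_1j = (0.80)(0.5825) + (-0.40)(0.0500) + (-0.20)(0.3175) = 0.3825
adj(I−A) = Cᵀ =
  [ 0.5825   0.2700   0.2000]
  [ 0.0500   0.4500   0.0500]
  [ 0.3175   0.1800   0.7000]
(I − A)⁻¹ = adj(I−A) / det(I−A) ≈
  [   1.5229     0.7059     0.5229]
  [   0.1307     1.1765     0.1307]
  [   0.8301     0.4706     1.8301]
x = (I − A)⁻¹ d = adj(I−A)·d / det(I−A), with det(I−A) = 0.3825:
  x_1 = (0.5825·530 + 0.2700·120 + 0.2000·520) / 0.3825 = 445.125 / 0.3825 ≈ 1163.725
  x_2 = (0.0500·530 + 0.4500·120 + 0.0500·520) / 0.3825 = 106.50 / 0.3825 ≈ 278.431
  x_3 = (0.3175·530 + 0.1800·120 + 0.7000·520) / 0.3825 = 553.875 / 0.3825 ≈ 1448.039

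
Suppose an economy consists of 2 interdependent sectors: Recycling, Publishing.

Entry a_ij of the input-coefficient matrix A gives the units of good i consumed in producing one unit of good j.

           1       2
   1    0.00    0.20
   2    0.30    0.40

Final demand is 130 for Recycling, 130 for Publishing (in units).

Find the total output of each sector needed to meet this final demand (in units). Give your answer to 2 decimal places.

x_1 = 192.59, x_2 = 312.96

I − A =
  [   1.00    -0.20]
  [  -0.30     0.60]
det(I−A) = (1.00)(0.60) − (-0.20)(-0.30) = 0.5400
adj(I−A) = [[0.60, 0.20], [0.30, 1.00]]
(I − A)⁻¹ = adj(I−A) / det(I−A) ≈
  [   1.1111     0.3704]
  [   0.5556     1.8519]
x = (I − A)⁻¹ d = adj(I−A)·d / det(I−A), with det(I−A) = 0.5400:
  x_1 = (0.60·130 + 0.20·130) / 0.5400 = 104.00 / 0.5400 ≈ 192.59
  x_2 = (0.30·130 + 1.00·130) / 0.5400 = 169.00 / 0.5400 ≈ 312.96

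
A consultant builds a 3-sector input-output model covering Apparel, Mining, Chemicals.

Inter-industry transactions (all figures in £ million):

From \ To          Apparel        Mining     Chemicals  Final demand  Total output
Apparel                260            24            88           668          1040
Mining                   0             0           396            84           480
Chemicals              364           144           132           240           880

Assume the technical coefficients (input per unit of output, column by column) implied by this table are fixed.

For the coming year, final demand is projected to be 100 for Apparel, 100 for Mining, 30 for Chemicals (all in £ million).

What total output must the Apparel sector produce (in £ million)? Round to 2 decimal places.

Technical coefficients a_ij = z_ij / X_j:
  a_AA = 260/1040 = 0.25, a_MA = 0/1040 = 0.00, a_CA = 364/1040 = 0.35
  a_AM = 24/480 = 0.05, a_MM = 0/480 = 0.00, a_CM = 144/480 = 0.30
  a_AC = 88/880 = 0.10, a_MC = 396/880 = 0.45, a_CC = 132/880 = 0.15
I − A =
  [   0.75    -0.05    -0.10]
  [   0.00     1.00    -0.45]
  [  -0.35    -0.30     0.85]
Cofactors of I−A, C_ij = (−1)^(i+j)·(minor ij) (rows/columns in the sector order above):
  C_11 = (1.00)(0.85) − (-0.45)(-0.30) = 0.7150
  C_12 = −[(0.00)(0.85) − (-0.45)(-0.35)] = 0.1575
  C_13 = (0.00)(-0.30) − (1.00)(-0.35) = 0.3500
  C_21 = −[(-0.05)(0.85) − (-0.10)(-0.30)] = 0.0725
  C_22 = (0.75)(0.85) − (-0.10)(-0.35) = 0.6025
  C_23 = −[(0.75)(-0.30) − (-0.05)(-0.35)] = 0.2425
  C_31 = (-0.05)(-0.45) − (-0.10)(1.00) = 0.1225
  C_32 = −[(0.75)(-0.45) − (-0.10)(0.00)] = 0.3375
  C_33 = (0.75)(1.00) − (-0.05)(0.00) = 0.7500
det(I−A) = Σ_j (I−A)_1j·C_1j = (0.75)(0.7150) + (-0.05)(0.1575) + (-0.10)(0.3500) = 0.493375
adj(I−A) = Cᵀ =
  [ 0.7150   0.0725   0.1225]
  [ 0.1575   0.6025   0.3375]
  [ 0.3500   0.2425   0.7500]
(I − A)⁻¹ = adj(I−A) / det(I−A) ≈
  [   1.4492     0.1469     0.2483]
  [   0.3192     1.2212     0.6841]
  [   0.7094     0.4915     1.5201]
x = (I − A)⁻¹ d = adj(I−A)·d / det(I−A), with det(I−A) = 0.493375:
  x_A = (0.7150·100 + 0.0725·100 + 0.1225·30) / 0.493375 = 82.425 / 0.493375 ≈ 167.06
  x_M = (0.1575·100 + 0.6025·100 + 0.3375·30) / 0.493375 = 86.125 / 0.493375 ≈ 174.56
  x_C = (0.3500·100 + 0.2425·100 + 0.7500·30) / 0.493375 = 81.75 / 0.493375 ≈ 165.70

x_A = 167.06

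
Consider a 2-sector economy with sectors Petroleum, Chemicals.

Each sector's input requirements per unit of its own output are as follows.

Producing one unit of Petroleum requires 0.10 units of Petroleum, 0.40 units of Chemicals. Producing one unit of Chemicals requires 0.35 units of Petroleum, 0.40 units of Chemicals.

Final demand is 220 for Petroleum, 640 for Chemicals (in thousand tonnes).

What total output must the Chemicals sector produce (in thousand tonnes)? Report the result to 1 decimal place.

I − A =
  [   0.90    -0.35]
  [  -0.40     0.60]
det(I−A) = (0.90)(0.60) − (-0.35)(-0.40) = 0.4000
adj(I−A) = [[0.60, 0.35], [0.40, 0.90]]
(I − A)⁻¹ = adj(I−A) / det(I−A) ≈
  [   1.5000     0.8750]
  [   1.0000     2.2500]
x = (I − A)⁻¹ d = adj(I−A)·d / det(I−A), with det(I−A) = 0.4000:
  x_1 = (0.60·220 + 0.35·640) / 0.4000 = 356.00 / 0.4000 = 890.0
  x_2 = (0.40·220 + 0.90·640) / 0.4000 = 664.00 / 0.4000 = 1660.0

x_2 = 1660.0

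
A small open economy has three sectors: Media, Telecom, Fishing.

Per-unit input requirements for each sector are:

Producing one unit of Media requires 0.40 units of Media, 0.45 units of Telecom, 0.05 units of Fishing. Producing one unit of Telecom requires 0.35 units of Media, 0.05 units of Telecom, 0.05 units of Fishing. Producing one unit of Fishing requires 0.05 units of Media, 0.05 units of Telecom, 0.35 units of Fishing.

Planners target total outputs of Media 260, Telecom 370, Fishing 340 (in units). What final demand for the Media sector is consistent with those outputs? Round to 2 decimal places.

I − A =
  [   0.60    -0.35    -0.05]
  [  -0.45     0.95    -0.05]
  [  -0.05    -0.05     0.65]
d = (I − A) x:
  d_M = (+0.60)·260 + (-0.35)·370 + (-0.05)·340 = 9.50
  d_T = (-0.45)·260 + (+0.95)·370 + (-0.05)·340 = 217.50
  d_F = (-0.05)·260 + (-0.05)·370 + (+0.65)·340 = 189.50

d_M = 9.50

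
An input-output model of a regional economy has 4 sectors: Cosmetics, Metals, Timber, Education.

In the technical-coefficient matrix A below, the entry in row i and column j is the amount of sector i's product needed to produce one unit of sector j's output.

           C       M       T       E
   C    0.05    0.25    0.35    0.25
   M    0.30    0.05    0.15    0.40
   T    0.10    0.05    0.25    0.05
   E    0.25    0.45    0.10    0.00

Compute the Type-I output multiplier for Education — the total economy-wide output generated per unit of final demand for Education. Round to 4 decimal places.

I − A =
  [   0.95    -0.25    -0.35    -0.25]
  [  -0.30     0.95    -0.15    -0.40]
  [  -0.10    -0.05     0.75    -0.05]
  [  -0.25    -0.45    -0.10     1.00]
Compute the cofactors C_ij = (−1)^(i+j)·(3×3 minor ij) of I−A; the adjugate is their transpose:
adj(I−A) = Cᵀ =
  [ 0.559875   0.297250   0.357625   0.276750]
  [ 0.319375   0.619000   0.318625   0.343375]
  [ 0.115625   0.105125   0.538375   0.097875]
  [ 0.295250   0.363375   0.286625   0.571250]
det(I−A) = Σ_j (I−A)_1j·C_1j = (0.95)(0.559875) + (-0.25)(0.319375) + (-0.35)(0.115625) + (-0.25)(0.295250) = 0.33775625
(I − A)⁻¹ = adj(I−A) / det(I−A) ≈
  [   1.65763     0.88007     1.05883     0.81938]
  [   0.94558     1.83268     0.94336     1.01664]
  [   0.34233     0.31125     1.59397     0.28978]
  [   0.87415     1.07585     0.84861     1.69131]
The output multiplier for sector j is the column-j sum of the Leontief inverse (I − A)⁻¹ = adj(I−A) / det(I−A).
Column E of adj(I−A): (0.276750, 0.343375, 0.097875, 0.571250); det(I−A) = 0.33775625.
m_E = (0.276750 + 0.343375 + 0.097875 + 0.571250) / 0.33775625 = 1.28925 / 0.33775625 ≈ 3.8171.

m_E = 3.8171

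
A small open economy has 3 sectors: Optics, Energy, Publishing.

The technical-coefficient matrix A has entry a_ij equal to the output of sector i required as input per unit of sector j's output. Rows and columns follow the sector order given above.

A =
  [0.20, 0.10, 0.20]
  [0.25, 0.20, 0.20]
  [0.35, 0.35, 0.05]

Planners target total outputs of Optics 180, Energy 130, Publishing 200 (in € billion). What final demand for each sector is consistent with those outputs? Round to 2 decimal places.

I − A =
  [   0.80    -0.10    -0.20]
  [  -0.25     0.80    -0.20]
  [  -0.35    -0.35     0.95]
d = (I − A) x:
  d_O = (+0.80)·180 + (-0.10)·130 + (-0.20)·200 = 91.00
  d_E = (-0.25)·180 + (+0.80)·130 + (-0.20)·200 = 19.00
  d_P = (-0.35)·180 + (-0.35)·130 + (+0.95)·200 = 81.50

d_O = 91.00, d_E = 19.00, d_P = 81.50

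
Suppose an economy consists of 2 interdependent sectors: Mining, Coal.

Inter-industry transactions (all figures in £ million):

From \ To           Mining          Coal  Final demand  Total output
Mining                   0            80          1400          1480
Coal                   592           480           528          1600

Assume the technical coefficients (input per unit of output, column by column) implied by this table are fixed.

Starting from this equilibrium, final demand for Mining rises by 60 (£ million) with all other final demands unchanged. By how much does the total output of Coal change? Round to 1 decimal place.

Technical coefficients a_ij = z_ij / X_j:
  a_11 = 0/1480 = 0.00, a_21 = 592/1480 = 0.40
  a_12 = 80/1600 = 0.05, a_22 = 480/1600 = 0.30
I − A =
  [   1.00    -0.05]
  [  -0.40     0.70]
det(I−A) = (1.00)(0.70) − (-0.05)(-0.40) = 0.6800
adj(I−A) = [[0.70, 0.05], [0.40, 1.00]]
(I − A)⁻¹ = adj(I−A) / det(I−A) ≈
  [   1.0294     0.0735]
  [   0.5882     1.4706]
Δx = (I − A)⁻¹ Δd with Δd having +60 in the Mining component and 0 elsewhere.
So Δx_2 = L_21 · (+60), where L_21 = adj(I−A)_21 / det(I−A) = 0.40 / 0.6800.
Δx_2 = 0.40 × (+60) / 0.6800 = 24.00 / 0.6800 ≈ 35.3.

Δx_2 = 35.3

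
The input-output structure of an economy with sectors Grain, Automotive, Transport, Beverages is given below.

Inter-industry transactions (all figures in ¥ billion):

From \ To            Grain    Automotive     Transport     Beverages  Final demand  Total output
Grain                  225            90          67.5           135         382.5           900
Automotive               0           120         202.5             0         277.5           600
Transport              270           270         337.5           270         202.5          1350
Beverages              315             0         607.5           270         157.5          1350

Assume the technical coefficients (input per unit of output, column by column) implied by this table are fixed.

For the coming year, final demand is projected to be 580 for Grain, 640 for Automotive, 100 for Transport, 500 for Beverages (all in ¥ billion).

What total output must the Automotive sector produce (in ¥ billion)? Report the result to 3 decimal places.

x_A = 1192.431

Technical coefficients a_ij = z_ij / X_j:
  a_GG = 225/900 = 0.25, a_AG = 0/900 = 0.00, a_TG = 270/900 = 0.30, a_BG = 315/900 = 0.35
  a_GA = 90/600 = 0.15, a_AA = 120/600 = 0.20, a_TA = 270/600 = 0.45, a_BA = 0/600 = 0.00
  a_GT = 67.5/1350 = 0.05, a_AT = 202.5/1350 = 0.15, a_TT = 337.5/1350 = 0.25, a_BT = 607.5/1350 = 0.45
  a_GB = 135/1350 = 0.10, a_AB = 0/1350 = 0.00, a_TB = 270/1350 = 0.20, a_BB = 270/1350 = 0.20
I − A =
  [   0.75    -0.15    -0.05    -0.10]
  [   0.00     0.80    -0.15     0.00]
  [  -0.30    -0.45     0.75    -0.20]
  [  -0.35     0.00    -0.45     0.80]
Compute the cofactors C_ij = (−1)^(i+j)·(3×3 minor ij) of I−A; the adjugate is their transpose:
adj(I−A) = Cᵀ =
  [ 0.354000   0.114750   0.086000   0.065750]
  [ 0.046500   0.327250   0.084750   0.027000]
  [ 0.248000   0.300750   0.452000   0.144000]
  [ 0.294375   0.219375   0.291875   0.380625]
det(I−A) = Σ_j (I−A)_1j·C_1j = (0.75)(0.354000) + (-0.15)(0.046500) + (-0.05)(0.248000) + (-0.10)(0.294375) = 0.2166875
(I − A)⁻¹ = adj(I−A) / det(I−A) ≈
  [   1.6337     0.5296     0.3969     0.3034]
  [   0.2146     1.5102     0.3911     0.1246]
  [   1.1445     1.3879     2.0860     0.6646]
  [   1.3585     1.0124     1.3470     1.7566]
x = (I − A)⁻¹ d = adj(I−A)·d / det(I−A), with det(I−A) = 0.2166875:
  x_G = (0.354000·580 + 0.114750·640 + 0.086000·100 + 0.065750·500) / 0.2166875 = 320.235 / 0.2166875 ≈ 1477.866
  x_A = (0.046500·580 + 0.327250·640 + 0.084750·100 + 0.027000·500) / 0.2166875 = 258.385 / 0.2166875 ≈ 1192.431
  x_T = (0.248000·580 + 0.300750·640 + 0.452000·100 + 0.144000·500) / 0.2166875 = 453.52 / 0.2166875 ≈ 2092.968
  x_B = (0.294375·580 + 0.219375·640 + 0.291875·100 + 0.380625·500) / 0.2166875 = 530.6375 / 0.2166875 ≈ 2448.861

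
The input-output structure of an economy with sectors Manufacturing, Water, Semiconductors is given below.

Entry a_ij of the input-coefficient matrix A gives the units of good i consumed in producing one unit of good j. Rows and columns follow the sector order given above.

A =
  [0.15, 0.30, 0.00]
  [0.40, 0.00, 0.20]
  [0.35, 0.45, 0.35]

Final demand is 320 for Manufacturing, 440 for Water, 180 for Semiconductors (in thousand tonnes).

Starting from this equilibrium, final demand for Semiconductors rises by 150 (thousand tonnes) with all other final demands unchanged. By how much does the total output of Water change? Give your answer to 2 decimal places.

I − A =
  [   0.85    -0.30     0.00]
  [  -0.40     1.00    -0.20]
  [  -0.35    -0.45     0.65]
Cofactors of I−A, C_ij = (−1)^(i+j)·(minor ij) (rows/columns in the sector order above):
  C_11 = (1.00)(0.65) − (-0.20)(-0.45) = 0.5600
  C_12 = −[(-0.40)(0.65) − (-0.20)(-0.35)] = 0.3300
  C_13 = (-0.40)(-0.45) − (1.00)(-0.35) = 0.5300
  C_21 = −[(-0.30)(0.65) − (0.00)(-0.45)] = 0.1950
  C_22 = (0.85)(0.65) − (0.00)(-0.35) = 0.5525
  C_23 = −[(0.85)(-0.45) − (-0.30)(-0.35)] = 0.4875
  C_31 = (-0.30)(-0.20) − (0.00)(1.00) = 0.0600
  C_32 = −[(0.85)(-0.20) − (0.00)(-0.40)] = 0.1700
  C_33 = (0.85)(1.00) − (-0.30)(-0.40) = 0.7300
det(I−A) = Σ_j (I−A)_1j·C_1j = (0.85)(0.5600) + (-0.30)(0.3300) + (0.00)(0.5300) = 0.3770
adj(I−A) = Cᵀ =
  [ 0.5600   0.1950   0.0600]
  [ 0.3300   0.5525   0.1700]
  [ 0.5300   0.4875   0.7300]
(I − A)⁻¹ = adj(I−A) / det(I−A) ≈
  [   1.4854     0.5172     0.1592]
  [   0.8753     1.4655     0.4509]
  [   1.4058     1.2931     1.9363]
Δx = (I − A)⁻¹ Δd with Δd having +150 in the Semiconductors component and 0 elsewhere.
So Δx_W = L_WS · (+150), where L_WS = adj(I−A)_WS / det(I−A) = 0.1700 / 0.3770.
Δx_W = 0.1700 × (+150) / 0.3770 = 25.50 / 0.3770 ≈ 67.64.

Δx_W = 67.64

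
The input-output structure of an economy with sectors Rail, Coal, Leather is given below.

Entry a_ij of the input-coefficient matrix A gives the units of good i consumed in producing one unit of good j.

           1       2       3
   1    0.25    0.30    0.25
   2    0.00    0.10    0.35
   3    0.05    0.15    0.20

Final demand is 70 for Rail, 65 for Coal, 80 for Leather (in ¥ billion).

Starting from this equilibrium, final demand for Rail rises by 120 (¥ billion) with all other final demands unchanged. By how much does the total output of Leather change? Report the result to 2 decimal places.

Δx_3 = 11.15

I − A =
  [   0.75    -0.30    -0.25]
  [   0.00     0.90    -0.35]
  [  -0.05    -0.15     0.80]
Cofactors of I−A, C_ij = (−1)^(i+j)·(minor ij) (rows/columns in the sector order above):
  C_11 = (0.90)(0.80) − (-0.35)(-0.15) = 0.6675
  C_12 = −[(0.00)(0.80) − (-0.35)(-0.05)] = 0.0175
  C_13 = (0.00)(-0.15) − (0.90)(-0.05) = 0.0450
  C_21 = −[(-0.30)(0.80) − (-0.25)(-0.15)] = 0.2775
  C_22 = (0.75)(0.80) − (-0.25)(-0.05) = 0.5875
  C_23 = −[(0.75)(-0.15) − (-0.30)(-0.05)] = 0.1275
  C_31 = (-0.30)(-0.35) − (-0.25)(0.90) = 0.3300
  C_32 = −[(0.75)(-0.35) − (-0.25)(0.00)] = 0.2625
  C_33 = (0.75)(0.90) − (-0.30)(0.00) = 0.6750
det(I−A) = Σ_j (I−A)_1j·C_1j = (0.75)(0.6675) + (-0.30)(0.0175) + (-0.25)(0.0450) = 0.484125
adj(I−A) = Cᵀ =
  [ 0.6675   0.2775   0.3300]
  [ 0.0175   0.5875   0.2625]
  [ 0.0450   0.1275   0.6750]
(I − A)⁻¹ = adj(I−A) / det(I−A) ≈
  [   1.3788     0.5732     0.6816]
  [   0.0361     1.2135     0.5422]
  [   0.0930     0.2634     1.3943]
Δx = (I − A)⁻¹ Δd with Δd having +120 in the Rail component and 0 elsewhere.
So Δx_3 = L_31 · (+120), where L_31 = adj(I−A)_31 / det(I−A) = 0.0450 / 0.484125.
Δx_3 = 0.0450 × (+120) / 0.484125 = 5.40 / 0.484125 ≈ 11.15.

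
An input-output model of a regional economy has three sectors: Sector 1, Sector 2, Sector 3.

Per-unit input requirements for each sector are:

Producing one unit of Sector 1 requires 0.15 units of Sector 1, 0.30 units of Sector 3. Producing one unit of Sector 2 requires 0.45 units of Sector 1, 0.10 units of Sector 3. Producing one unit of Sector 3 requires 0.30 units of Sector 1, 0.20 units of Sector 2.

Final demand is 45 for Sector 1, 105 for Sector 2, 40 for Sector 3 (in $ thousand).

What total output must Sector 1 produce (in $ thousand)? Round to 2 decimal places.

I − A =
  [   0.85    -0.45    -0.30]
  [   0.00     1.00    -0.20]
  [  -0.30    -0.10     1.00]
Cofactors of I−A, C_ij = (−1)^(i+j)·(minor ij) (rows/columns in the sector order above):
  C_11 = (1.00)(1.00) − (-0.20)(-0.10) = 0.9800
  C_12 = −[(0.00)(1.00) − (-0.20)(-0.30)] = 0.0600
  C_13 = (0.00)(-0.10) − (1.00)(-0.30) = 0.3000
  C_21 = −[(-0.45)(1.00) − (-0.30)(-0.10)] = 0.4800
  C_22 = (0.85)(1.00) − (-0.30)(-0.30) = 0.7600
  C_23 = −[(0.85)(-0.10) − (-0.45)(-0.30)] = 0.2200
  C_31 = (-0.45)(-0.20) − (-0.30)(1.00) = 0.3900
  C_32 = −[(0.85)(-0.20) − (-0.30)(0.00)] = 0.1700
  C_33 = (0.85)(1.00) − (-0.45)(0.00) = 0.8500
det(I−A) = Σ_j (I−A)_1j·C_1j = (0.85)(0.9800) + (-0.45)(0.0600) + (-0.30)(0.3000) = 0.7160
adj(I−A) = Cᵀ =
  [ 0.9800   0.4800   0.3900]
  [ 0.0600   0.7600   0.1700]
  [ 0.3000   0.2200   0.8500]
(I − A)⁻¹ = adj(I−A) / det(I−A) ≈
  [   1.3687     0.6704     0.5447]
  [   0.0838     1.0615     0.2374]
  [   0.4190     0.3073     1.1872]
x = (I − A)⁻¹ d = adj(I−A)·d / det(I−A), with det(I−A) = 0.7160:
  x_1 = (0.9800·45 + 0.4800·105 + 0.3900·40) / 0.7160 = 110.10 / 0.7160 ≈ 153.77
  x_2 = (0.0600·45 + 0.7600·105 + 0.1700·40) / 0.7160 = 89.30 / 0.7160 ≈ 124.72
  x_3 = (0.3000·45 + 0.2200·105 + 0.8500·40) / 0.7160 = 70.60 / 0.7160 ≈ 98.60

x_1 = 153.77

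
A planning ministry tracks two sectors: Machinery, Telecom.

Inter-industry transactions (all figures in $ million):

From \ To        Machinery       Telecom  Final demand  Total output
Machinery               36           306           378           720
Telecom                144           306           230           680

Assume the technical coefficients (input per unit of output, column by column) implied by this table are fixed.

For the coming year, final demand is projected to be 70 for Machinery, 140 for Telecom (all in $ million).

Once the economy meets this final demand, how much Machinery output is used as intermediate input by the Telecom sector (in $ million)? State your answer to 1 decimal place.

Technical coefficients a_ij = z_ij / X_j:
  a_MM = 36/720 = 0.05, a_TM = 144/720 = 0.20
  a_MT = 306/680 = 0.45, a_TT = 306/680 = 0.45
I − A =
  [   0.95    -0.45]
  [  -0.20     0.55]
det(I−A) = (0.95)(0.55) − (-0.45)(-0.20) = 0.4325
adj(I−A) = [[0.55, 0.45], [0.20, 0.95]]
(I − A)⁻¹ = adj(I−A) / det(I−A) ≈
  [   1.2717     1.0405]
  [   0.4624     2.1965]
First solve x = (I − A)⁻¹ d = adj(I−A)·d / det(I−A); in particular x_T = (0.20·70 + 0.95·140) / 0.4325 = 147.00 / 0.4325 ≈ 339.884.
Intermediate flow from M to T: z_MT = a_MT · x_T = 0.45 × 147.00 / 0.4325 = 66.15 / 0.4325 ≈ 152.9.

z_MT = 152.9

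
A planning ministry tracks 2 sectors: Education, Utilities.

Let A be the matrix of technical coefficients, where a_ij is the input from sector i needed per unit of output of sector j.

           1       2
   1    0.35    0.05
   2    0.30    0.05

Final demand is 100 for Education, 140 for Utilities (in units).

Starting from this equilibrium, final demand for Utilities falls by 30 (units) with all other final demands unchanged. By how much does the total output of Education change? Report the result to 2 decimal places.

I − A =
  [   0.65    -0.05]
  [  -0.30     0.95]
det(I−A) = (0.65)(0.95) − (-0.05)(-0.30) = 0.6025
adj(I−A) = [[0.95, 0.05], [0.30, 0.65]]
(I − A)⁻¹ = adj(I−A) / det(I−A) ≈
  [   1.5768     0.0830]
  [   0.4979     1.0788]
Δx = (I − A)⁻¹ Δd with Δd having -30 in the Utilities component and 0 elsewhere.
So Δx_1 = L_12 · (-30), where L_12 = adj(I−A)_12 / det(I−A) = 0.05 / 0.6025.
Δx_1 = 0.05 × (-30) / 0.6025 = -1.50 / 0.6025 ≈ -2.49.

Δx_1 = -2.49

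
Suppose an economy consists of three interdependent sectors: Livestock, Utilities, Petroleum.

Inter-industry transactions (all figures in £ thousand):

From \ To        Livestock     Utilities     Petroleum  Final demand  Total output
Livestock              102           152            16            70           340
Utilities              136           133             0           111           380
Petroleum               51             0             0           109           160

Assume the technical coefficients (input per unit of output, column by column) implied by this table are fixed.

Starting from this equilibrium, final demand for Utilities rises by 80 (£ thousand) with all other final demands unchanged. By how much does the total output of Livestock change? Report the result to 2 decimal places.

Δx_1 = 112.18

Technical coefficients a_ij = z_ij / X_j:
  a_11 = 102/340 = 0.30, a_21 = 136/340 = 0.40, a_31 = 51/340 = 0.15
  a_12 = 152/380 = 0.40, a_22 = 133/380 = 0.35, a_32 = 0/380 = 0.00
  a_13 = 16/160 = 0.10, a_23 = 0/160 = 0.00, a_33 = 0/160 = 0.00
I − A =
  [   0.70    -0.40    -0.10]
  [  -0.40     0.65     0.00]
  [  -0.15     0.00     1.00]
Cofactors of I−A, C_ij = (−1)^(i+j)·(minor ij) (rows/columns in the sector order above):
  C_11 = (0.65)(1.00) − (0.00)(0.00) = 0.6500
  C_12 = −[(-0.40)(1.00) − (0.00)(-0.15)] = 0.4000
  C_13 = (-0.40)(0.00) − (0.65)(-0.15) = 0.0975
  C_21 = −[(-0.40)(1.00) − (-0.10)(0.00)] = 0.4000
  C_22 = (0.70)(1.00) − (-0.10)(-0.15) = 0.6850
  C_23 = −[(0.70)(0.00) − (-0.40)(-0.15)] = 0.0600
  C_31 = (-0.40)(0.00) − (-0.10)(0.65) = 0.0650
  C_32 = −[(0.70)(0.00) − (-0.10)(-0.40)] = 0.0400
  C_33 = (0.70)(0.65) − (-0.40)(-0.40) = 0.2950
det(I−A) = Σ_j (I−A)_1j·C_1j = (0.70)(0.6500) + (-0.40)(0.4000) + (-0.10)(0.0975) = 0.28525
adj(I−A) = Cᵀ =
  [ 0.6500   0.4000   0.0650]
  [ 0.4000   0.6850   0.0400]
  [ 0.0975   0.0600   0.2950]
(I − A)⁻¹ = adj(I−A) / det(I−A) ≈
  [   2.2787     1.4023     0.2279]
  [   1.4023     2.4014     0.1402]
  [   0.3418     0.2103     1.0342]
Δx = (I − A)⁻¹ Δd with Δd having +80 in the Utilities component and 0 elsewhere.
So Δx_1 = L_12 · (+80), where L_12 = adj(I−A)_12 / det(I−A) = 0.4000 / 0.28525.
Δx_1 = 0.4000 × (+80) / 0.28525 = 32.00 / 0.28525 ≈ 112.18.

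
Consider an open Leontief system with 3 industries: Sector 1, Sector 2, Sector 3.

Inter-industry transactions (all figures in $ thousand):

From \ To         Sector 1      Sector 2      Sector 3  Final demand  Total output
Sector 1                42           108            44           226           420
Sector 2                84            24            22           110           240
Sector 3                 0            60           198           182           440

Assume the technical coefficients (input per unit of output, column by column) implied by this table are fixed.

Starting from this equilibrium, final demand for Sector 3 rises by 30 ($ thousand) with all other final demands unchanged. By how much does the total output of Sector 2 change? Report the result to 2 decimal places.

Technical coefficients a_ij = z_ij / X_j:
  a_11 = 42/420 = 0.10, a_21 = 84/420 = 0.20, a_31 = 0/420 = 0.00
  a_12 = 108/240 = 0.45, a_22 = 24/240 = 0.10, a_32 = 60/240 = 0.25
  a_13 = 44/440 = 0.10, a_23 = 22/440 = 0.05, a_33 = 198/440 = 0.45
I − A =
  [   0.90    -0.45    -0.10]
  [  -0.20     0.90    -0.05]
  [   0.00    -0.25     0.55]
Cofactors of I−A, C_ij = (−1)^(i+j)·(minor ij) (rows/columns in the sector order above):
  C_11 = (0.90)(0.55) − (-0.05)(-0.25) = 0.4825
  C_12 = −[(-0.20)(0.55) − (-0.05)(0.00)] = 0.1100
  C_13 = (-0.20)(-0.25) − (0.90)(0.00) = 0.0500
  C_21 = −[(-0.45)(0.55) − (-0.10)(-0.25)] = 0.2725
  C_22 = (0.90)(0.55) − (-0.10)(0.00) = 0.4950
  C_23 = −[(0.90)(-0.25) − (-0.45)(0.00)] = 0.2250
  C_31 = (-0.45)(-0.05) − (-0.10)(0.90) = 0.1125
  C_32 = −[(0.90)(-0.05) − (-0.10)(-0.20)] = 0.0650
  C_33 = (0.90)(0.90) − (-0.45)(-0.20) = 0.7200
det(I−A) = Σ_j (I−A)_1j·C_1j = (0.90)(0.4825) + (-0.45)(0.1100) + (-0.10)(0.0500) = 0.37975
adj(I−A) = Cᵀ =
  [ 0.4825   0.2725   0.1125]
  [ 0.1100   0.4950   0.0650]
  [ 0.0500   0.2250   0.7200]
(I − A)⁻¹ = adj(I−A) / det(I−A) ≈
  [   1.2706     0.7176     0.2962]
  [   0.2897     1.3035     0.1712]
  [   0.1317     0.5925     1.8960]
Δx = (I − A)⁻¹ Δd with Δd having +30 in the Sector 3 component and 0 elsewhere.
So Δx_2 = L_23 · (+30), where L_23 = adj(I−A)_23 / det(I−A) = 0.0650 / 0.37975.
Δx_2 = 0.0650 × (+30) / 0.37975 = 1.95 / 0.37975 ≈ 5.13.

Δx_2 = 5.13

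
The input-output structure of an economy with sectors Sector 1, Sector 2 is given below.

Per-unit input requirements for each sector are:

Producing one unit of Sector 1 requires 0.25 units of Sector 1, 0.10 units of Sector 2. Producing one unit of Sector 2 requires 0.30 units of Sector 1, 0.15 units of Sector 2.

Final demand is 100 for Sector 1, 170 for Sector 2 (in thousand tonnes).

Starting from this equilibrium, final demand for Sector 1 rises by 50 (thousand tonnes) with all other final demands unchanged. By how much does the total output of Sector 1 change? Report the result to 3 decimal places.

Δx_1 = 69.959

I − A =
  [   0.75    -0.30]
  [  -0.10     0.85]
det(I−A) = (0.75)(0.85) − (-0.30)(-0.10) = 0.6075
adj(I−A) = [[0.85, 0.30], [0.10, 0.75]]
(I − A)⁻¹ = adj(I−A) / det(I−A) ≈
  [   1.3992     0.4938]
  [   0.1646     1.2346]
Δx = (I − A)⁻¹ Δd with Δd having +50 in the Sector 1 component and 0 elsewhere.
So Δx_1 = L_11 · (+50), where L_11 = adj(I−A)_11 / det(I−A) = 0.85 / 0.6075.
Δx_1 = 0.85 × (+50) / 0.6075 = 42.50 / 0.6075 ≈ 69.959.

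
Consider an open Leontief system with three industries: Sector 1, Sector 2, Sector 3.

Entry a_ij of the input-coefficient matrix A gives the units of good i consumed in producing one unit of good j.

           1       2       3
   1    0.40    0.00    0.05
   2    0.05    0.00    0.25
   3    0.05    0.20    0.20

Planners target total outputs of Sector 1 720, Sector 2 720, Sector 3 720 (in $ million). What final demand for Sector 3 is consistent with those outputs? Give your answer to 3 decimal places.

d_3 = 396.000

I − A =
  [   0.60     0.00    -0.05]
  [  -0.05     1.00    -0.25]
  [  -0.05    -0.20     0.80]
d = (I − A) x:
  d_1 = (+0.60)·720 + (+0.00)·720 + (-0.05)·720 = 396.000
  d_2 = (-0.05)·720 + (+1.00)·720 + (-0.25)·720 = 504.000
  d_3 = (-0.05)·720 + (-0.20)·720 + (+0.80)·720 = 396.000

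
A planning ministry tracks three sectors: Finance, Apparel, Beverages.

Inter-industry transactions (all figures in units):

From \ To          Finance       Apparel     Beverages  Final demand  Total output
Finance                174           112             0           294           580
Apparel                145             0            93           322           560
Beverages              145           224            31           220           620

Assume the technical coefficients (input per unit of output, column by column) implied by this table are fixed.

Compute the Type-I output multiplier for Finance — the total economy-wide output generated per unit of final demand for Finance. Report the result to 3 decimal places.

m_F = 2.667

Technical coefficients a_ij = z_ij / X_j:
  a_FF = 174/580 = 0.30, a_AF = 145/580 = 0.25, a_BF = 145/580 = 0.25
  a_FA = 112/560 = 0.20, a_AA = 0/560 = 0.00, a_BA = 224/560 = 0.40
  a_FB = 0/620 = 0.00, a_AB = 93/620 = 0.15, a_BB = 31/620 = 0.05
I − A =
  [   0.70    -0.20     0.00]
  [  -0.25     1.00    -0.15]
  [  -0.25    -0.40     0.95]
Cofactors of I−A, C_ij = (−1)^(i+j)·(minor ij) (rows/columns in the sector order above):
  C_11 = (1.00)(0.95) − (-0.15)(-0.40) = 0.8900
  C_12 = −[(-0.25)(0.95) − (-0.15)(-0.25)] = 0.2750
  C_13 = (-0.25)(-0.40) − (1.00)(-0.25) = 0.3500
  C_21 = −[(-0.20)(0.95) − (0.00)(-0.40)] = 0.1900
  C_22 = (0.70)(0.95) − (0.00)(-0.25) = 0.6650
  C_23 = −[(0.70)(-0.40) − (-0.20)(-0.25)] = 0.3300
  C_31 = (-0.20)(-0.15) − (0.00)(1.00) = 0.0300
  C_32 = −[(0.70)(-0.15) − (0.00)(-0.25)] = 0.1050
  C_33 = (0.70)(1.00) − (-0.20)(-0.25) = 0.6500
det(I−A) = Σ_j (I−A)_1j·C_1j = (0.70)(0.8900) + (-0.20)(0.2750) + (0.00)(0.3500) = 0.5680
adj(I−A) = Cᵀ =
  [ 0.8900   0.1900   0.0300]
  [ 0.2750   0.6650   0.1050]
  [ 0.3500   0.3300   0.6500]
(I − A)⁻¹ = adj(I−A) / det(I−A) ≈
  [   1.5669     0.3345     0.0528]
  [   0.4842     1.1708     0.1849]
  [   0.6162     0.5810     1.1444]
The output multiplier for sector j is the column-j sum of the Leontief inverse (I − A)⁻¹ = adj(I−A) / det(I−A).
Column F of adj(I−A): (0.8900, 0.2750, 0.3500); det(I−A) = 0.5680.
m_F = (0.8900 + 0.2750 + 0.3500) / 0.5680 = 1.515 / 0.5680 ≈ 2.667.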